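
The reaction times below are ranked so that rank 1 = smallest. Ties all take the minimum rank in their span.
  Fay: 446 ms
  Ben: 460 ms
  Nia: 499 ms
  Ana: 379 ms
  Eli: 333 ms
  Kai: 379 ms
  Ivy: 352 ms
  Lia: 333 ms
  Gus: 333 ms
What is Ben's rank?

Sorted (ascending): 333, 333, 333, 352, 379, 379, 446, 460, 499
The 3 values of 333 occupy positions 1–3 → each gets rank 1.
The 2 values of 379 occupy positions 5–6 → each gets rank 5.
Ben has value 460 ms → rank 8.

8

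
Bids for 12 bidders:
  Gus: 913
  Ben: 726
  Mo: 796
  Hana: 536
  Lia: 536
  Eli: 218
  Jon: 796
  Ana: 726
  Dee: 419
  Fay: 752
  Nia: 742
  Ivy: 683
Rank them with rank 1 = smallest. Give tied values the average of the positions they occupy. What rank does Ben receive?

Sorted (ascending): 218, 419, 536, 536, 683, 726, 726, 742, 752, 796, 796, 913
The 2 values of 536 occupy positions 3–4 → average rank (3+4)/2 = 3.5.
The 2 values of 726 occupy positions 6–7 → average rank (6+7)/2 = 6.5.
The 2 values of 796 occupy positions 10–11 → average rank (10+11)/2 = 10.5.
Ben has value 726 → rank 6.5.

6.5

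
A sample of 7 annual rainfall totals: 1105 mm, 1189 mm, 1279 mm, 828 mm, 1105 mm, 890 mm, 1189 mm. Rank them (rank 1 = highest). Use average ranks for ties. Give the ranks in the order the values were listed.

Sorted (descending): 1279, 1189, 1189, 1105, 1105, 890, 828
The 2 values of 1189 occupy positions 2–3 → average rank (2+3)/2 = 2.5.
The 2 values of 1105 occupy positions 4–5 → average rank (4+5)/2 = 4.5.

4.5, 2.5, 1, 7, 4.5, 6, 2.5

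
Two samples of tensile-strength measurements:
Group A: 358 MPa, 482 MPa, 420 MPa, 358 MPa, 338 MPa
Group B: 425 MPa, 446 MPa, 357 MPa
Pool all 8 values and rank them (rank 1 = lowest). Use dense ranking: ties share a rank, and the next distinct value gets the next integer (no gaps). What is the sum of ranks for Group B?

Sorted (ascending): 338, 357, 358, 358, 420, 425, 446, 482
The 2 values of 358 share dense rank 3.
Remaining distinct values take the next consecutive integers.
Group B values → pooled ranks: 425→5, 446→6, 357→2
Rank sum = 5 + 6 + 2 = 13

13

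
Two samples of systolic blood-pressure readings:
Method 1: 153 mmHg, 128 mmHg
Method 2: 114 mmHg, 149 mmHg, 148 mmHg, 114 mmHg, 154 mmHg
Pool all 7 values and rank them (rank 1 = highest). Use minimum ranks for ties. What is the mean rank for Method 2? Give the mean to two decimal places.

Sorted (descending): 154, 153, 149, 148, 128, 114, 114
The 2 values of 114 occupy positions 6–7 → each gets rank 6.
Method 2 values → pooled ranks: 114→6, 149→3, 148→4, 114→6, 154→1
Mean rank = (6 + 3 + 4 + 6 + 1) / 5 = 4.00

4.00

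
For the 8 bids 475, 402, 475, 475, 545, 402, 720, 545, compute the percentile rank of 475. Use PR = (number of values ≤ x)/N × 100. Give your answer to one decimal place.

N = 8.
Strictly below 475: 2. Equal to 475: 3.
PR = 5/8 × 100 = 62.5

62.5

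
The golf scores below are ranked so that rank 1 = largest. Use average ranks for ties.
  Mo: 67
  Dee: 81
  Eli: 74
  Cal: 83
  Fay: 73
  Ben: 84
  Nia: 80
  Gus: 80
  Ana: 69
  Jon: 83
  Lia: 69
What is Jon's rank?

Sorted (descending): 84, 83, 83, 81, 80, 80, 74, 73, 69, 69, 67
The 2 values of 83 occupy positions 2–3 → average rank (2+3)/2 = 2.5.
The 2 values of 80 occupy positions 5–6 → average rank (5+6)/2 = 5.5.
The 2 values of 69 occupy positions 9–10 → average rank (9+10)/2 = 9.5.
Jon has value 83 → rank 2.5.

2.5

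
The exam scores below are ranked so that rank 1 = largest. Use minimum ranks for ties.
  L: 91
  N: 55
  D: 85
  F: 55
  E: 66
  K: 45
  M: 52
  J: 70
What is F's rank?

Sorted (descending): 91, 85, 70, 66, 55, 55, 52, 45
The 2 values of 55 occupy positions 5–6 → each gets rank 5.
F has value 55 → rank 5.

5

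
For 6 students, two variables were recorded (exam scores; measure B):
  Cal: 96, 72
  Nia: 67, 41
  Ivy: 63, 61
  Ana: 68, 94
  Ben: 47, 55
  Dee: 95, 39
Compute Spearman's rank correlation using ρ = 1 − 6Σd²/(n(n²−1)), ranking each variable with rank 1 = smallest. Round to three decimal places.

0.143

Ranks of variable 1: 6, 3, 2, 4, 1, 5
Ranks of variable 2: 5, 2, 4, 6, 3, 1
d = r₁ − r₂: 1, 1, -2, -2, -2, 4
d²: 1, 1, 4, 4, 4, 16; Σd² = 30
ρ = 1 − 6·30/(6·35) = 1 − 180/210 = 0.143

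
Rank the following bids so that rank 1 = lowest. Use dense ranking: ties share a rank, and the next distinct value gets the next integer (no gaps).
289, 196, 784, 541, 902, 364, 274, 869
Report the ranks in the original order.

Sorted (ascending): 196, 274, 289, 364, 541, 784, 869, 902
No ties — each value takes its position as its rank.

3, 1, 6, 5, 8, 4, 2, 7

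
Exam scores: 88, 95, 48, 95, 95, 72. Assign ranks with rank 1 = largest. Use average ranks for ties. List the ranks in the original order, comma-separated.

4, 2, 6, 2, 2, 5

Sorted (descending): 95, 95, 95, 88, 72, 48
The 3 values of 95 occupy positions 1–3 → average rank 2.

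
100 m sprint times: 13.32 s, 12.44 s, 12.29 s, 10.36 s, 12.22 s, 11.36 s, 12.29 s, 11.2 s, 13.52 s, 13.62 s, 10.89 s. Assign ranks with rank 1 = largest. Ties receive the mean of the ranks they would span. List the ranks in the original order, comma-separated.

3, 4, 5.5, 11, 7, 8, 5.5, 9, 2, 1, 10

Sorted (descending): 13.62, 13.52, 13.32, 12.44, 12.29, 12.29, 12.22, 11.36, 11.2, 10.89, 10.36
The 2 values of 12.29 occupy positions 5–6 → average rank (5+6)/2 = 5.5.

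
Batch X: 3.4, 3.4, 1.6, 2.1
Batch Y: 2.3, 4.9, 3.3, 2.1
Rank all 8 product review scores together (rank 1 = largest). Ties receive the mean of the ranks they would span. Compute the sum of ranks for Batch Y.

Sorted (descending): 4.9, 3.4, 3.4, 3.3, 2.3, 2.1, 2.1, 1.6
The 2 values of 3.4 occupy positions 2–3 → average rank (2+3)/2 = 2.5.
The 2 values of 2.1 occupy positions 6–7 → average rank (6+7)/2 = 6.5.
Batch Y values → pooled ranks: 2.3→5, 4.9→1, 3.3→4, 2.1→6.5
Rank sum = 5 + 1 + 4 + 6.5 = 16.5

16.5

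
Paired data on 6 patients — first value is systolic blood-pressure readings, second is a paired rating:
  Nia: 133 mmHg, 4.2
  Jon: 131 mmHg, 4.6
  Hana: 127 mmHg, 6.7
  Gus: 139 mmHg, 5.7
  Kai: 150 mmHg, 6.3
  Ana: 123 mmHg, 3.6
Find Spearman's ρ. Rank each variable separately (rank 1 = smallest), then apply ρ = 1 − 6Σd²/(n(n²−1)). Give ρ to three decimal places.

0.371

Ranks of variable 1: 4, 3, 2, 5, 6, 1
Ranks of variable 2: 2, 3, 6, 4, 5, 1
d = r₁ − r₂: 2, 0, -4, 1, 1, 0
d²: 4, 0, 16, 1, 1, 0; Σd² = 22
ρ = 1 − 6·22/(6·35) = 1 − 132/210 = 0.371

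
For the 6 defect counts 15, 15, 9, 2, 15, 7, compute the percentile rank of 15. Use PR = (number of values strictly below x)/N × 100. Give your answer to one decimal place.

50.0

N = 6.
Strictly below 15: 3. Equal to 15: 3.
PR = 3/6 × 100 = 50.0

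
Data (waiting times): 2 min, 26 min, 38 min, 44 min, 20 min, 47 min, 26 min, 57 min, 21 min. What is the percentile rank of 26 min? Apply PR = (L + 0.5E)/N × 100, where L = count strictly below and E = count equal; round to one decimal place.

N = 9.
Strictly below 26: 3. Equal to 26: 2.
PR = (3 + 0.5·2)/9 × 100 = 44.4

44.4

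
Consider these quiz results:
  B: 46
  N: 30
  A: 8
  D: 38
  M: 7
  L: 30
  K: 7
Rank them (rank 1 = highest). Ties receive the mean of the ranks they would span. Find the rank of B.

Sorted (descending): 46, 38, 30, 30, 8, 7, 7
The 2 values of 30 occupy positions 3–4 → average rank (3+4)/2 = 3.5.
The 2 values of 7 occupy positions 6–7 → average rank (6+7)/2 = 6.5.
B has value 46 → rank 1.

1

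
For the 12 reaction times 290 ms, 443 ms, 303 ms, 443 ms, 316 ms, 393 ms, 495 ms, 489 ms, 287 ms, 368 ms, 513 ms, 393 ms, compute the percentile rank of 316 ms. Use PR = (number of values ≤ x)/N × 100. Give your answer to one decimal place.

33.3

N = 12.
Strictly below 316: 3. Equal to 316: 1.
PR = 4/12 × 100 = 33.3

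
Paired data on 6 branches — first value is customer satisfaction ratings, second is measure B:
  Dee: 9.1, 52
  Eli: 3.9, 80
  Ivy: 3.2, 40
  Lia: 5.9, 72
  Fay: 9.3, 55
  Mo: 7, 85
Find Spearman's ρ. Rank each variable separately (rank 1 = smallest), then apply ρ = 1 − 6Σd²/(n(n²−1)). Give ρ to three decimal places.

Ranks of variable 1: 5, 2, 1, 3, 6, 4
Ranks of variable 2: 2, 5, 1, 4, 3, 6
d = r₁ − r₂: 3, -3, 0, -1, 3, -2
d²: 9, 9, 0, 1, 9, 4; Σd² = 32
ρ = 1 − 6·32/(6·35) = 1 − 192/210 = 0.086

0.086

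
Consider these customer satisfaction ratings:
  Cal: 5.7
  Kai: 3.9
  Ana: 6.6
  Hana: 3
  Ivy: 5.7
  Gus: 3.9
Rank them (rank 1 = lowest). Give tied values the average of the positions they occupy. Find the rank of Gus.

2.5

Sorted (ascending): 3, 3.9, 3.9, 5.7, 5.7, 6.6
The 2 values of 3.9 occupy positions 2–3 → average rank (2+3)/2 = 2.5.
The 2 values of 5.7 occupy positions 4–5 → average rank (4+5)/2 = 4.5.
Gus has value 3.9 → rank 2.5.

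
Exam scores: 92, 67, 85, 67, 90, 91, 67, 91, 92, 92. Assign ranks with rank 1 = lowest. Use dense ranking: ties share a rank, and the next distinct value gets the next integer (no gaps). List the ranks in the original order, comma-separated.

Sorted (ascending): 67, 67, 67, 85, 90, 91, 91, 92, 92, 92
The 3 values of 67 share dense rank 1.
The 2 values of 91 share dense rank 4.
The 3 values of 92 share dense rank 5.
Remaining distinct values take the next consecutive integers.

5, 1, 2, 1, 3, 4, 1, 4, 5, 5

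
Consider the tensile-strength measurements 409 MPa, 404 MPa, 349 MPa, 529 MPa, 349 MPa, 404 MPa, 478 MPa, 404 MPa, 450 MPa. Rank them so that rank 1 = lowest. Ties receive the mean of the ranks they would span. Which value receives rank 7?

450

Sorted (ascending): 349, 349, 404, 404, 404, 409, 450, 478, 529
The 2 values of 349 occupy positions 1–2 → average rank (1+2)/2 = 1.5.
The 3 values of 404 occupy positions 3–5 → average rank 4.
Rank 7 → value 450.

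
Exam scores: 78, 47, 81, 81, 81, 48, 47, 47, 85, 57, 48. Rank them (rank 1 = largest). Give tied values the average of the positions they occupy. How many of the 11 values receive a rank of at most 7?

Sorted (descending): 85, 81, 81, 81, 78, 57, 48, 48, 47, 47, 47
The 3 values of 81 occupy positions 2–4 → average rank 3.
The 2 values of 48 occupy positions 7–8 → average rank (7+8)/2 = 7.5.
The 3 values of 47 occupy positions 9–11 → average rank 10.
Ranks ≤ 7: {1, 3, 3, 3, 5, 6} → 6 values.

6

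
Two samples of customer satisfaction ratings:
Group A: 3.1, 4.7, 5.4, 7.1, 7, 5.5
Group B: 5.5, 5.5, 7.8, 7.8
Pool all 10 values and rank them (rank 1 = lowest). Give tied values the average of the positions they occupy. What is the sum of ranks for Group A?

Sorted (ascending): 3.1, 4.7, 5.4, 5.5, 5.5, 5.5, 7, 7.1, 7.8, 7.8
The 3 values of 5.5 occupy positions 4–6 → average rank 5.
The 2 values of 7.8 occupy positions 9–10 → average rank (9+10)/2 = 9.5.
Group A values → pooled ranks: 3.1→1, 4.7→2, 5.4→3, 7.1→8, 7→7, 5.5→5
Rank sum = 1 + 2 + 3 + 8 + 7 + 5 = 26

26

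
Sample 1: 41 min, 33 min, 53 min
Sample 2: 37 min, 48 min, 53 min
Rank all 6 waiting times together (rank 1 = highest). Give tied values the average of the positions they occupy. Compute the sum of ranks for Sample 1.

Sorted (descending): 53, 53, 48, 41, 37, 33
The 2 values of 53 occupy positions 1–2 → average rank (1+2)/2 = 1.5.
Sample 1 values → pooled ranks: 41→4, 33→6, 53→1.5
Rank sum = 4 + 6 + 1.5 = 11.5

11.5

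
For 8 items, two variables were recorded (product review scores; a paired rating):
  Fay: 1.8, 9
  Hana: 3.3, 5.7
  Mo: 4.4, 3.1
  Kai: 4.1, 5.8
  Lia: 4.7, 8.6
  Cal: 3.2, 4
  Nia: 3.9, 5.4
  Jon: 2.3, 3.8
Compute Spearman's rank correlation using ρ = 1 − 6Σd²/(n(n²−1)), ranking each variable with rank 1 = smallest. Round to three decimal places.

-0.048

Ranks of variable 1: 1, 4, 7, 6, 8, 3, 5, 2
Ranks of variable 2: 8, 5, 1, 6, 7, 3, 4, 2
d = r₁ − r₂: -7, -1, 6, 0, 1, 0, 1, 0
d²: 49, 1, 36, 0, 1, 0, 1, 0; Σd² = 88
ρ = 1 − 6·88/(8·63) = 1 − 528/504 = -0.048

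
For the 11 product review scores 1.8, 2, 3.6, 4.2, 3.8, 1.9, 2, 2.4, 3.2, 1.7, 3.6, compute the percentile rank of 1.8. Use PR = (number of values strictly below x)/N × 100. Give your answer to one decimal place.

9.1

N = 11.
Strictly below 1.8: 1. Equal to 1.8: 1.
PR = 1/11 × 100 = 9.1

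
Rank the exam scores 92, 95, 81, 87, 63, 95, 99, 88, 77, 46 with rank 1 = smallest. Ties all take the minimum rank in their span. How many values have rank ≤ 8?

Sorted (ascending): 46, 63, 77, 81, 87, 88, 92, 95, 95, 99
The 2 values of 95 occupy positions 8–9 → each gets rank 8.
Ranks ≤ 8: {1, 2, 3, 4, 5, 6, 7, 8, 8} → 9 values.

9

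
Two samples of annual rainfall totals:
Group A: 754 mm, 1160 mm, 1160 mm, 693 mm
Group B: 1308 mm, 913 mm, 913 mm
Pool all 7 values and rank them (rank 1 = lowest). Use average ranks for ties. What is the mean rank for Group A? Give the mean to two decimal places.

Sorted (ascending): 693, 754, 913, 913, 1160, 1160, 1308
The 2 values of 913 occupy positions 3–4 → average rank (3+4)/2 = 3.5.
The 2 values of 1160 occupy positions 5–6 → average rank (5+6)/2 = 5.5.
Group A values → pooled ranks: 754→2, 1160→5.5, 1160→5.5, 693→1
Mean rank = (2 + 5.5 + 5.5 + 1) / 4 = 3.50

3.50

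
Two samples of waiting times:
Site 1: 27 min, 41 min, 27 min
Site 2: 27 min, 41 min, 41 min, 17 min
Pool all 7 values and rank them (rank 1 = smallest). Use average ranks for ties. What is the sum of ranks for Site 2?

16

Sorted (ascending): 17, 27, 27, 27, 41, 41, 41
The 3 values of 27 occupy positions 2–4 → average rank 3.
The 3 values of 41 occupy positions 5–7 → average rank 6.
Site 2 values → pooled ranks: 27→3, 41→6, 41→6, 17→1
Rank sum = 3 + 6 + 6 + 1 = 16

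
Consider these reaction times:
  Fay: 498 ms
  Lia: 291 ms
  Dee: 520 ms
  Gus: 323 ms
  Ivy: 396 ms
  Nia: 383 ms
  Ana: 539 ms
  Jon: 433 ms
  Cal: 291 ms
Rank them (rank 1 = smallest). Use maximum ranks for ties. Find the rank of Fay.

7

Sorted (ascending): 291, 291, 323, 383, 396, 433, 498, 520, 539
The 2 values of 291 occupy positions 1–2 → each gets rank 2.
Fay has value 498 ms → rank 7.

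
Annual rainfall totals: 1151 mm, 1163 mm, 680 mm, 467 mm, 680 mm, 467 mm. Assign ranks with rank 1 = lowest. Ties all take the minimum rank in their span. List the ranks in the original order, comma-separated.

Sorted (ascending): 467, 467, 680, 680, 1151, 1163
The 2 values of 467 occupy positions 1–2 → each gets rank 1.
The 2 values of 680 occupy positions 3–4 → each gets rank 3.

5, 6, 3, 1, 3, 1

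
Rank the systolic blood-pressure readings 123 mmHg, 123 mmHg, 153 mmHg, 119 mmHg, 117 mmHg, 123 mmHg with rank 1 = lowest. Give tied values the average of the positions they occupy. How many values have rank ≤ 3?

Sorted (ascending): 117, 119, 123, 123, 123, 153
The 3 values of 123 occupy positions 3–5 → average rank 4.
Ranks ≤ 3: {1, 2} → 2 values.

2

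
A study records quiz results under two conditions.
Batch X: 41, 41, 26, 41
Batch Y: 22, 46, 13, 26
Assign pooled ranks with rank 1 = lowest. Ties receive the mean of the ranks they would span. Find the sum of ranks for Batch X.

Sorted (ascending): 13, 22, 26, 26, 41, 41, 41, 46
The 2 values of 26 occupy positions 3–4 → average rank (3+4)/2 = 3.5.
The 3 values of 41 occupy positions 5–7 → average rank 6.
Batch X values → pooled ranks: 41→6, 41→6, 26→3.5, 41→6
Rank sum = 6 + 6 + 3.5 + 6 = 21.5

21.5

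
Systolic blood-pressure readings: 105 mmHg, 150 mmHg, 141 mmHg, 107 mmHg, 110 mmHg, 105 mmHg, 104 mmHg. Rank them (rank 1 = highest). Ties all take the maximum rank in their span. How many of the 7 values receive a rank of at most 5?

Sorted (descending): 150, 141, 110, 107, 105, 105, 104
The 2 values of 105 occupy positions 5–6 → each gets rank 6.
Ranks ≤ 5: {1, 2, 3, 4} → 4 values.

4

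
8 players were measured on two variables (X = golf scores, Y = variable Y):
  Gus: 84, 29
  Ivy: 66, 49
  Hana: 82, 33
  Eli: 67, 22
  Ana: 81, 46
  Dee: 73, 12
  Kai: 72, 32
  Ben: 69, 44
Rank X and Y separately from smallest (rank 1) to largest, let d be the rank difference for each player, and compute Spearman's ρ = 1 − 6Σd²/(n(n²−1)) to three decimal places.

Ranks of variable 1: 8, 1, 7, 2, 6, 5, 4, 3
Ranks of variable 2: 3, 8, 5, 2, 7, 1, 4, 6
d = r₁ − r₂: 5, -7, 2, 0, -1, 4, 0, -3
d²: 25, 49, 4, 0, 1, 16, 0, 9; Σd² = 104
ρ = 1 − 6·104/(8·63) = 1 − 624/504 = -0.238

-0.238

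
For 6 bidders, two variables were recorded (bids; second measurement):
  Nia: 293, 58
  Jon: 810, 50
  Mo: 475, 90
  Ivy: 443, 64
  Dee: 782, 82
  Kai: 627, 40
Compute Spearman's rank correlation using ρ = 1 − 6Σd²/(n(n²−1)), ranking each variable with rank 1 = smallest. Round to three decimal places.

Ranks of variable 1: 1, 6, 3, 2, 5, 4
Ranks of variable 2: 3, 2, 6, 4, 5, 1
d = r₁ − r₂: -2, 4, -3, -2, 0, 3
d²: 4, 16, 9, 4, 0, 9; Σd² = 42
ρ = 1 − 6·42/(6·35) = 1 − 252/210 = -0.200

-0.200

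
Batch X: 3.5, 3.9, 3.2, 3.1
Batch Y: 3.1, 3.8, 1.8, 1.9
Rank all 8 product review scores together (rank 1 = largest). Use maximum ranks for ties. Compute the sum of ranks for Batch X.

Sorted (descending): 3.9, 3.8, 3.5, 3.2, 3.1, 3.1, 1.9, 1.8
The 2 values of 3.1 occupy positions 5–6 → each gets rank 6.
Batch X values → pooled ranks: 3.5→3, 3.9→1, 3.2→4, 3.1→6
Rank sum = 3 + 1 + 4 + 6 = 14

14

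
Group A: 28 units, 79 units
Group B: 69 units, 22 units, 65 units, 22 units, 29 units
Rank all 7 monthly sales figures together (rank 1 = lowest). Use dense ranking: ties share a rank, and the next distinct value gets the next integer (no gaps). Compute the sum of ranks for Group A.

8

Sorted (ascending): 22, 22, 28, 29, 65, 69, 79
The 2 values of 22 share dense rank 1.
Remaining distinct values take the next consecutive integers.
Group A values → pooled ranks: 28→2, 79→6
Rank sum = 2 + 6 = 8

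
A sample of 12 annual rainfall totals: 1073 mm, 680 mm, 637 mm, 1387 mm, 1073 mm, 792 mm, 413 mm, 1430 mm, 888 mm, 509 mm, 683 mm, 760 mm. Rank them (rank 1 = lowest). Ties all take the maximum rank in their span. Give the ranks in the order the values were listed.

10, 4, 3, 11, 10, 7, 1, 12, 8, 2, 5, 6

Sorted (ascending): 413, 509, 637, 680, 683, 760, 792, 888, 1073, 1073, 1387, 1430
The 2 values of 1073 occupy positions 9–10 → each gets rank 10.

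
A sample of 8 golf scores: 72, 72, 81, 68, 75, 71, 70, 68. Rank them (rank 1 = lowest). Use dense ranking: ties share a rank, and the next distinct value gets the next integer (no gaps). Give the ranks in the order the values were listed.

Sorted (ascending): 68, 68, 70, 71, 72, 72, 75, 81
The 2 values of 68 share dense rank 1.
The 2 values of 72 share dense rank 4.
Remaining distinct values take the next consecutive integers.

4, 4, 6, 1, 5, 3, 2, 1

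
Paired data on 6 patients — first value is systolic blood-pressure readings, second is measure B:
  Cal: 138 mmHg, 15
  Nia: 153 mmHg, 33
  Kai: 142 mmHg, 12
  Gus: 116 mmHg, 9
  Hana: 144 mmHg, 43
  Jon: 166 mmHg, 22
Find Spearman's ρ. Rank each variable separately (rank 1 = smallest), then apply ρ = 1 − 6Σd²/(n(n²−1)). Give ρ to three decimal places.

Ranks of variable 1: 2, 5, 3, 1, 4, 6
Ranks of variable 2: 3, 5, 2, 1, 6, 4
d = r₁ − r₂: -1, 0, 1, 0, -2, 2
d²: 1, 0, 1, 0, 4, 4; Σd² = 10
ρ = 1 − 6·10/(6·35) = 1 − 60/210 = 0.714

0.714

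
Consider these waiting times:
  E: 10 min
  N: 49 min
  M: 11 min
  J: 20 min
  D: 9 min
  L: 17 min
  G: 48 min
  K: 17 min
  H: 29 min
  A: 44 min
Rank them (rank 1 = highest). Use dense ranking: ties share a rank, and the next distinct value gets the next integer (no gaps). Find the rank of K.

Sorted (descending): 49, 48, 44, 29, 20, 17, 17, 11, 10, 9
The 2 values of 17 share dense rank 6.
Remaining distinct values take the next consecutive integers.
K has value 17 min → rank 6.

6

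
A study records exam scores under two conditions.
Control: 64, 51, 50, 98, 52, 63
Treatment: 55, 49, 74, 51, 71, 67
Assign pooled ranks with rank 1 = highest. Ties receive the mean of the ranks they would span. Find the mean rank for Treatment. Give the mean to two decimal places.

Sorted (descending): 98, 74, 71, 67, 64, 63, 55, 52, 51, 51, 50, 49
The 2 values of 51 occupy positions 9–10 → average rank (9+10)/2 = 9.5.
Treatment values → pooled ranks: 55→7, 49→12, 74→2, 51→9.5, 71→3, 67→4
Mean rank = (7 + 12 + 2 + 9.5 + 3 + 4) / 6 = 6.25

6.25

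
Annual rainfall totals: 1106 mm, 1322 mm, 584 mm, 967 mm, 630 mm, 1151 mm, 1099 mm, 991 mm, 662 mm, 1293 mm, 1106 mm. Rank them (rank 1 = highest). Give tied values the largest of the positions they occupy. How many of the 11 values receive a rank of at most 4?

3

Sorted (descending): 1322, 1293, 1151, 1106, 1106, 1099, 991, 967, 662, 630, 584
The 2 values of 1106 occupy positions 4–5 → each gets rank 5.
Ranks ≤ 4: {1, 2, 3} → 3 values.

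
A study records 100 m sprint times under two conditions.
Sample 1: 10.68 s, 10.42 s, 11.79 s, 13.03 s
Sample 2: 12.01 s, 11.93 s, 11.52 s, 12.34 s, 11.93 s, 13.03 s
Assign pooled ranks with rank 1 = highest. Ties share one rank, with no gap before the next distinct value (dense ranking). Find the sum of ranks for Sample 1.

Sorted (descending): 13.03, 13.03, 12.34, 12.01, 11.93, 11.93, 11.79, 11.52, 10.68, 10.42
The 2 values of 13.03 share dense rank 1.
The 2 values of 11.93 share dense rank 4.
Remaining distinct values take the next consecutive integers.
Sample 1 values → pooled ranks: 10.68→7, 10.42→8, 11.79→5, 13.03→1
Rank sum = 7 + 8 + 5 + 1 = 21

21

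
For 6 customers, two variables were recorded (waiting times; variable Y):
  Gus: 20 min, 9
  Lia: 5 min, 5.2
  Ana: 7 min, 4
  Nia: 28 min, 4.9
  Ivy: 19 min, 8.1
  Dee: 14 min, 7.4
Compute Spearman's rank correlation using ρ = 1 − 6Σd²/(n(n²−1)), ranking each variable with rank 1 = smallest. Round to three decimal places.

Ranks of variable 1: 5, 1, 2, 6, 4, 3
Ranks of variable 2: 6, 3, 1, 2, 5, 4
d = r₁ − r₂: -1, -2, 1, 4, -1, -1
d²: 1, 4, 1, 16, 1, 1; Σd² = 24
ρ = 1 − 6·24/(6·35) = 1 − 144/210 = 0.314

0.314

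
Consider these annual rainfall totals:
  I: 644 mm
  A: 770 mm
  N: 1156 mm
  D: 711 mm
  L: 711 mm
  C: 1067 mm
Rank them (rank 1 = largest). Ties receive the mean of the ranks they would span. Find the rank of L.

Sorted (descending): 1156, 1067, 770, 711, 711, 644
The 2 values of 711 occupy positions 4–5 → average rank (4+5)/2 = 4.5.
L has value 711 mm → rank 4.5.

4.5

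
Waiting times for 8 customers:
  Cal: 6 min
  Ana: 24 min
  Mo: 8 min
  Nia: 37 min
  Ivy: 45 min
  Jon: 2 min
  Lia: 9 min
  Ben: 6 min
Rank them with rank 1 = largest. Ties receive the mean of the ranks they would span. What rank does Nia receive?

Sorted (descending): 45, 37, 24, 9, 8, 6, 6, 2
The 2 values of 6 occupy positions 6–7 → average rank (6+7)/2 = 6.5.
Nia has value 37 min → rank 2.

2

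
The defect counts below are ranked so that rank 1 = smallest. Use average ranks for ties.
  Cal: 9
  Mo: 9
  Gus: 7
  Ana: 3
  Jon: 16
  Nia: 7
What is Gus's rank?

Sorted (ascending): 3, 7, 7, 9, 9, 16
The 2 values of 7 occupy positions 2–3 → average rank (2+3)/2 = 2.5.
The 2 values of 9 occupy positions 4–5 → average rank (4+5)/2 = 4.5.
Gus has value 7 → rank 2.5.

2.5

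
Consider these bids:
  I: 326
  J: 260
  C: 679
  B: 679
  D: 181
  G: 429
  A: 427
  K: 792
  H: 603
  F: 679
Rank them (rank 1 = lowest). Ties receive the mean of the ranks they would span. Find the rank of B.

Sorted (ascending): 181, 260, 326, 427, 429, 603, 679, 679, 679, 792
The 3 values of 679 occupy positions 7–9 → average rank 8.
B has value 679 → rank 8.

8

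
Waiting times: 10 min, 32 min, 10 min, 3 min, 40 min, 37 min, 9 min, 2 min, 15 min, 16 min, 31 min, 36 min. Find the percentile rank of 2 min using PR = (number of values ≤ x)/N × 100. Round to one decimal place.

N = 12.
Strictly below 2: 0. Equal to 2: 1.
PR = 1/12 × 100 = 8.3

8.3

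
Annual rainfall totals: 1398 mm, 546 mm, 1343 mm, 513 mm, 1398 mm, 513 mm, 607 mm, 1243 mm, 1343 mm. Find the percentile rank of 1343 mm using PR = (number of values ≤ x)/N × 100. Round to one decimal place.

77.8

N = 9.
Strictly below 1343: 5. Equal to 1343: 2.
PR = 7/9 × 100 = 77.8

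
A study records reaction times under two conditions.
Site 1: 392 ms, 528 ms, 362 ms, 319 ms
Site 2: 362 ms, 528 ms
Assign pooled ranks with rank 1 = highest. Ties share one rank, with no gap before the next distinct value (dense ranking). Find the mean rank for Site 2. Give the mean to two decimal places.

Sorted (descending): 528, 528, 392, 362, 362, 319
The 2 values of 528 share dense rank 1.
The 2 values of 362 share dense rank 3.
Remaining distinct values take the next consecutive integers.
Site 2 values → pooled ranks: 362→3, 528→1
Mean rank = (3 + 1) / 2 = 2.00

2.00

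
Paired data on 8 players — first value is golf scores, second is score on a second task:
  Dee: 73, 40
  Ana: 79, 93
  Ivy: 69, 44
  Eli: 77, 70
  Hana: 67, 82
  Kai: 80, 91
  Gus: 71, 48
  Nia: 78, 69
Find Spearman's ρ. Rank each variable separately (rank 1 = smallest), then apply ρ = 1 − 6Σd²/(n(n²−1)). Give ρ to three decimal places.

Ranks of variable 1: 4, 7, 2, 5, 1, 8, 3, 6
Ranks of variable 2: 1, 8, 2, 5, 6, 7, 3, 4
d = r₁ − r₂: 3, -1, 0, 0, -5, 1, 0, 2
d²: 9, 1, 0, 0, 25, 1, 0, 4; Σd² = 40
ρ = 1 − 6·40/(8·63) = 1 − 240/504 = 0.524

0.524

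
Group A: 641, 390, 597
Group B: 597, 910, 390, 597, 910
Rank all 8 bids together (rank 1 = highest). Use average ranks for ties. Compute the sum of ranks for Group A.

15.5

Sorted (descending): 910, 910, 641, 597, 597, 597, 390, 390
The 2 values of 910 occupy positions 1–2 → average rank (1+2)/2 = 1.5.
The 3 values of 597 occupy positions 4–6 → average rank 5.
The 2 values of 390 occupy positions 7–8 → average rank (7+8)/2 = 7.5.
Group A values → pooled ranks: 641→3, 390→7.5, 597→5
Rank sum = 3 + 7.5 + 5 = 15.5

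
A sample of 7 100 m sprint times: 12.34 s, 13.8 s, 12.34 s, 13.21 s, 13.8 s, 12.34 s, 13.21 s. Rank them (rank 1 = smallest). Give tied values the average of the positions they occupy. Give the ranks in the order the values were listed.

2, 6.5, 2, 4.5, 6.5, 2, 4.5

Sorted (ascending): 12.34, 12.34, 12.34, 13.21, 13.21, 13.8, 13.8
The 3 values of 12.34 occupy positions 1–3 → average rank 2.
The 2 values of 13.21 occupy positions 4–5 → average rank (4+5)/2 = 4.5.
The 2 values of 13.8 occupy positions 6–7 → average rank (6+7)/2 = 6.5.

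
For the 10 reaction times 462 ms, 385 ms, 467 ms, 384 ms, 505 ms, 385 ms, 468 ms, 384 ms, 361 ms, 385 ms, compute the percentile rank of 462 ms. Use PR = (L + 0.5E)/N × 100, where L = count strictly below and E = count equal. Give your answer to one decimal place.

N = 10.
Strictly below 462: 6. Equal to 462: 1.
PR = (6 + 0.5·1)/10 × 100 = 65.0

65.0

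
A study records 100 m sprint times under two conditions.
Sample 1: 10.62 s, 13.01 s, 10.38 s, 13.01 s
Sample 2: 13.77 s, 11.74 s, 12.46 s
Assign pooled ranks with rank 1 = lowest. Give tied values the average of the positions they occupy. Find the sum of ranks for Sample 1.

Sorted (ascending): 10.38, 10.62, 11.74, 12.46, 13.01, 13.01, 13.77
The 2 values of 13.01 occupy positions 5–6 → average rank (5+6)/2 = 5.5.
Sample 1 values → pooled ranks: 10.62→2, 13.01→5.5, 10.38→1, 13.01→5.5
Rank sum = 2 + 5.5 + 1 + 5.5 = 14

14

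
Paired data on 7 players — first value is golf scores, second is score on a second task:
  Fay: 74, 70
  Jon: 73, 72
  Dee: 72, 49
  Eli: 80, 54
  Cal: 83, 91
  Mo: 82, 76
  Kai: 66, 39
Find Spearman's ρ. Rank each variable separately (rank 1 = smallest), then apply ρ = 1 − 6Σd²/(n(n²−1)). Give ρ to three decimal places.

0.857

Ranks of variable 1: 4, 3, 2, 5, 7, 6, 1
Ranks of variable 2: 4, 5, 2, 3, 7, 6, 1
d = r₁ − r₂: 0, -2, 0, 2, 0, 0, 0
d²: 0, 4, 0, 4, 0, 0, 0; Σd² = 8
ρ = 1 − 6·8/(7·48) = 1 − 48/336 = 0.857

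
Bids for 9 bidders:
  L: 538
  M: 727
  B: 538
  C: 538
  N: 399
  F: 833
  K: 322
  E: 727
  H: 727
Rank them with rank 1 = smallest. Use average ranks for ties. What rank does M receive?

Sorted (ascending): 322, 399, 538, 538, 538, 727, 727, 727, 833
The 3 values of 538 occupy positions 3–5 → average rank 4.
The 3 values of 727 occupy positions 6–8 → average rank 7.
M has value 727 → rank 7.

7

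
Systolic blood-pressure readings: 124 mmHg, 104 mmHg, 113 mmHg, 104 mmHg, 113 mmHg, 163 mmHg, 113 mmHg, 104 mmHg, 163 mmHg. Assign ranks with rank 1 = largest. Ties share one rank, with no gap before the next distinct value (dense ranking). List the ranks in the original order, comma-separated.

2, 4, 3, 4, 3, 1, 3, 4, 1

Sorted (descending): 163, 163, 124, 113, 113, 113, 104, 104, 104
The 2 values of 163 share dense rank 1.
The 3 values of 113 share dense rank 3.
The 3 values of 104 share dense rank 4.
Remaining distinct values take the next consecutive integers.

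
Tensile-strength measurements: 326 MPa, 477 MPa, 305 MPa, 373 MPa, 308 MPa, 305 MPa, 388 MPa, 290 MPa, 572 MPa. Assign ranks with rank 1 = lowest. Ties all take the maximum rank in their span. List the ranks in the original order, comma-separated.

5, 8, 3, 6, 4, 3, 7, 1, 9

Sorted (ascending): 290, 305, 305, 308, 326, 373, 388, 477, 572
The 2 values of 305 occupy positions 2–3 → each gets rank 3.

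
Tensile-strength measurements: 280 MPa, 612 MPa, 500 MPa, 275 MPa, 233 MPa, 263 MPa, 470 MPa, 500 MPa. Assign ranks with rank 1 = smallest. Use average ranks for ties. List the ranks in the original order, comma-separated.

4, 8, 6.5, 3, 1, 2, 5, 6.5

Sorted (ascending): 233, 263, 275, 280, 470, 500, 500, 612
The 2 values of 500 occupy positions 6–7 → average rank (6+7)/2 = 6.5.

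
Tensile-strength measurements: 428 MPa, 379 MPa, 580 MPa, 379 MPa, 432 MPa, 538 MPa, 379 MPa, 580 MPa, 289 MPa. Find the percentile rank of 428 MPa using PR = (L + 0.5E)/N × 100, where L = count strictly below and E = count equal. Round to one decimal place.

N = 9.
Strictly below 428: 4. Equal to 428: 1.
PR = (4 + 0.5·1)/9 × 100 = 50.0

50.0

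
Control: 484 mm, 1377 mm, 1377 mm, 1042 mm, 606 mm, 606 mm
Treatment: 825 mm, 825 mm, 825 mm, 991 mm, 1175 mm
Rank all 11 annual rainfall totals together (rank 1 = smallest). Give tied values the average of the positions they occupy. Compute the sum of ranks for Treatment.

Sorted (ascending): 484, 606, 606, 825, 825, 825, 991, 1042, 1175, 1377, 1377
The 2 values of 606 occupy positions 2–3 → average rank (2+3)/2 = 2.5.
The 3 values of 825 occupy positions 4–6 → average rank 5.
The 2 values of 1377 occupy positions 10–11 → average rank (10+11)/2 = 10.5.
Treatment values → pooled ranks: 825→5, 825→5, 825→5, 991→7, 1175→9
Rank sum = 5 + 5 + 5 + 7 + 9 = 31

31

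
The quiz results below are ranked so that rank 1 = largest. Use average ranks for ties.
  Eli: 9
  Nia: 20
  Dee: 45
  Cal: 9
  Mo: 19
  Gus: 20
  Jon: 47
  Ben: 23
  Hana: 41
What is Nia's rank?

Sorted (descending): 47, 45, 41, 23, 20, 20, 19, 9, 9
The 2 values of 20 occupy positions 5–6 → average rank (5+6)/2 = 5.5.
The 2 values of 9 occupy positions 8–9 → average rank (8+9)/2 = 8.5.
Nia has value 20 → rank 5.5.

5.5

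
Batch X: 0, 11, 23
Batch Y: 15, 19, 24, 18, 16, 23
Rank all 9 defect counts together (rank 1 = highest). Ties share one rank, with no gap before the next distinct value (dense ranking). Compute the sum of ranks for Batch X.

17

Sorted (descending): 24, 23, 23, 19, 18, 16, 15, 11, 0
The 2 values of 23 share dense rank 2.
Remaining distinct values take the next consecutive integers.
Batch X values → pooled ranks: 0→8, 11→7, 23→2
Rank sum = 8 + 7 + 2 = 17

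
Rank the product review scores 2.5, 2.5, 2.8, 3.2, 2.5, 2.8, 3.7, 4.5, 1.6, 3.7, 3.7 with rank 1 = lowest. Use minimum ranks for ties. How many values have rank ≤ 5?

Sorted (ascending): 1.6, 2.5, 2.5, 2.5, 2.8, 2.8, 3.2, 3.7, 3.7, 3.7, 4.5
The 3 values of 2.5 occupy positions 2–4 → each gets rank 2.
The 2 values of 2.8 occupy positions 5–6 → each gets rank 5.
The 3 values of 3.7 occupy positions 8–10 → each gets rank 8.
Ranks ≤ 5: {1, 2, 2, 2, 5, 5} → 6 values.

6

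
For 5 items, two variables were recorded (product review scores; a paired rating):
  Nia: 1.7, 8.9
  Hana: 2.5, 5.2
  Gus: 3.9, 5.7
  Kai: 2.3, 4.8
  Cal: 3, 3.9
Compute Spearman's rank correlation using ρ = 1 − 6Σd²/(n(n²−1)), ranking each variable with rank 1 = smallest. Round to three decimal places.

Ranks of variable 1: 1, 3, 5, 2, 4
Ranks of variable 2: 5, 3, 4, 2, 1
d = r₁ − r₂: -4, 0, 1, 0, 3
d²: 16, 0, 1, 0, 9; Σd² = 26
ρ = 1 − 6·26/(5·24) = 1 − 156/120 = -0.300

-0.300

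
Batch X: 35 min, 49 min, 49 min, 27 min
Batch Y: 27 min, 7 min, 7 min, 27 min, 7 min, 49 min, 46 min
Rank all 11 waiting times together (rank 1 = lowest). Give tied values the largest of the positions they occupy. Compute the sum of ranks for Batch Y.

Sorted (ascending): 7, 7, 7, 27, 27, 27, 35, 46, 49, 49, 49
The 3 values of 7 occupy positions 1–3 → each gets rank 3.
The 3 values of 27 occupy positions 4–6 → each gets rank 6.
The 3 values of 49 occupy positions 9–11 → each gets rank 11.
Batch Y values → pooled ranks: 27→6, 7→3, 7→3, 27→6, 7→3, 49→11, 46→8
Rank sum = 6 + 3 + 3 + 6 + 3 + 11 + 8 = 40

40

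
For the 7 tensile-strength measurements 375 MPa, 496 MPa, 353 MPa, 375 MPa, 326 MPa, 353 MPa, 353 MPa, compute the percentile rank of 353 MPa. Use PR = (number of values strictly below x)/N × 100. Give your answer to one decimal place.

14.3

N = 7.
Strictly below 353: 1. Equal to 353: 3.
PR = 1/7 × 100 = 14.3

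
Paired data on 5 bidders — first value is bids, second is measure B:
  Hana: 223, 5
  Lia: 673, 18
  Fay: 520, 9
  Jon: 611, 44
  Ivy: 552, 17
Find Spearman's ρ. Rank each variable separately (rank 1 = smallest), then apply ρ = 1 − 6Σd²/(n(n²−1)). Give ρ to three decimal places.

0.900

Ranks of variable 1: 1, 5, 2, 4, 3
Ranks of variable 2: 1, 4, 2, 5, 3
d = r₁ − r₂: 0, 1, 0, -1, 0
d²: 0, 1, 0, 1, 0; Σd² = 2
ρ = 1 − 6·2/(5·24) = 1 − 12/120 = 0.900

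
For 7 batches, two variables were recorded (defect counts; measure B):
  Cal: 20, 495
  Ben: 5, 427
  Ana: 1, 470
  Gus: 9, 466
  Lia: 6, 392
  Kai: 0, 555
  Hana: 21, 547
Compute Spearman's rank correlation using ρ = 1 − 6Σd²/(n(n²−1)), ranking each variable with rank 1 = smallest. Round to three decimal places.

Ranks of variable 1: 6, 3, 2, 5, 4, 1, 7
Ranks of variable 2: 5, 2, 4, 3, 1, 7, 6
d = r₁ − r₂: 1, 1, -2, 2, 3, -6, 1
d²: 1, 1, 4, 4, 9, 36, 1; Σd² = 56
ρ = 1 − 6·56/(7·48) = 1 − 336/336 = 0.000

0.000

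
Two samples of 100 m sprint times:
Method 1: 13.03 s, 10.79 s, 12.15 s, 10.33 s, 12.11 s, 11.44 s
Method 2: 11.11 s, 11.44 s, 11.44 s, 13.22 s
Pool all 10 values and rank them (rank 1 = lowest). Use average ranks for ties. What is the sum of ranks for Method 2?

Sorted (ascending): 10.33, 10.79, 11.11, 11.44, 11.44, 11.44, 12.11, 12.15, 13.03, 13.22
The 3 values of 11.44 occupy positions 4–6 → average rank 5.
Method 2 values → pooled ranks: 11.11→3, 11.44→5, 11.44→5, 13.22→10
Rank sum = 3 + 5 + 5 + 10 = 23

23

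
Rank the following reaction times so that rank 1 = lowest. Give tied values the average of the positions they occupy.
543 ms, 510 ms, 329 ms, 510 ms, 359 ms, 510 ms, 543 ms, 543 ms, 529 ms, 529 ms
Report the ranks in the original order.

9, 4, 1, 4, 2, 4, 9, 9, 6.5, 6.5

Sorted (ascending): 329, 359, 510, 510, 510, 529, 529, 543, 543, 543
The 3 values of 510 occupy positions 3–5 → average rank 4.
The 2 values of 529 occupy positions 6–7 → average rank (6+7)/2 = 6.5.
The 3 values of 543 occupy positions 8–10 → average rank 9.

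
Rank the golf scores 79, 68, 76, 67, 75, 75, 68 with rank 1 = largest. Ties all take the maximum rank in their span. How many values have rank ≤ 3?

2

Sorted (descending): 79, 76, 75, 75, 68, 68, 67
The 2 values of 75 occupy positions 3–4 → each gets rank 4.
The 2 values of 68 occupy positions 5–6 → each gets rank 6.
Ranks ≤ 3: {1, 2} → 2 values.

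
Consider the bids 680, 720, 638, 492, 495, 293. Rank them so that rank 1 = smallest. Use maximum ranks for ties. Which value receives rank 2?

Sorted (ascending): 293, 492, 495, 638, 680, 720
No ties — each value takes its position as its rank.
Rank 2 → value 492.

492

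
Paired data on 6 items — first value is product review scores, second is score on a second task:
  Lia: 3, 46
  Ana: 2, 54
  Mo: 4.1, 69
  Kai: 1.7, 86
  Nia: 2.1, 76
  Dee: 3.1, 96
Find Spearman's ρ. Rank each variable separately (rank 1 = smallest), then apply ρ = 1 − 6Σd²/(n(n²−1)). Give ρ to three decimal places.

-0.029

Ranks of variable 1: 4, 2, 6, 1, 3, 5
Ranks of variable 2: 1, 2, 3, 5, 4, 6
d = r₁ − r₂: 3, 0, 3, -4, -1, -1
d²: 9, 0, 9, 16, 1, 1; Σd² = 36
ρ = 1 − 6·36/(6·35) = 1 − 216/210 = -0.029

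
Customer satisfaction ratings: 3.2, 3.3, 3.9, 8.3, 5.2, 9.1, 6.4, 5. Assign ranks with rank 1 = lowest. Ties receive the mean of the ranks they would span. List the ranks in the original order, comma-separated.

Sorted (ascending): 3.2, 3.3, 3.9, 5, 5.2, 6.4, 8.3, 9.1
No ties — each value takes its position as its rank.

1, 2, 3, 7, 5, 8, 6, 4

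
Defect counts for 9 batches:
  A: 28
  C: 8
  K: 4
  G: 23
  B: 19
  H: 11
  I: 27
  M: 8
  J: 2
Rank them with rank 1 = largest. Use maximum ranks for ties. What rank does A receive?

Sorted (descending): 28, 27, 23, 19, 11, 8, 8, 4, 2
The 2 values of 8 occupy positions 6–7 → each gets rank 7.
A has value 28 → rank 1.

1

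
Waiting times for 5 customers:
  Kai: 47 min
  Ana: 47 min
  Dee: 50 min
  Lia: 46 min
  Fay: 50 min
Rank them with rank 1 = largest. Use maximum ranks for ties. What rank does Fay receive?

Sorted (descending): 50, 50, 47, 47, 46
The 2 values of 50 occupy positions 1–2 → each gets rank 2.
The 2 values of 47 occupy positions 3–4 → each gets rank 4.
Fay has value 50 min → rank 2.

2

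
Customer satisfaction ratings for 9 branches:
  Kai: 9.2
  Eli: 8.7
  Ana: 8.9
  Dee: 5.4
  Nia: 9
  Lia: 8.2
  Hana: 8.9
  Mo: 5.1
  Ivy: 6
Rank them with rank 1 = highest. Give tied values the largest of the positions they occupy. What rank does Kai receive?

Sorted (descending): 9.2, 9, 8.9, 8.9, 8.7, 8.2, 6, 5.4, 5.1
The 2 values of 8.9 occupy positions 3–4 → each gets rank 4.
Kai has value 9.2 → rank 1.

1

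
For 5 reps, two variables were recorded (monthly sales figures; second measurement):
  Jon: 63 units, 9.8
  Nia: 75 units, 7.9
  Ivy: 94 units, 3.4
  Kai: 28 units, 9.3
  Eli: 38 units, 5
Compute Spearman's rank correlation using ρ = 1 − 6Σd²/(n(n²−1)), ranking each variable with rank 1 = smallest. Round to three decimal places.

Ranks of variable 1: 3, 4, 5, 1, 2
Ranks of variable 2: 5, 3, 1, 4, 2
d = r₁ − r₂: -2, 1, 4, -3, 0
d²: 4, 1, 16, 9, 0; Σd² = 30
ρ = 1 − 6·30/(5·24) = 1 − 180/120 = -0.500

-0.500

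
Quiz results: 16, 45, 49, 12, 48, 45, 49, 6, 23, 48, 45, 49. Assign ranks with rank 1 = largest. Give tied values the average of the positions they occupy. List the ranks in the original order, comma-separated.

10, 7, 2, 11, 4.5, 7, 2, 12, 9, 4.5, 7, 2

Sorted (descending): 49, 49, 49, 48, 48, 45, 45, 45, 23, 16, 12, 6
The 3 values of 49 occupy positions 1–3 → average rank 2.
The 2 values of 48 occupy positions 4–5 → average rank (4+5)/2 = 4.5.
The 3 values of 45 occupy positions 6–8 → average rank 7.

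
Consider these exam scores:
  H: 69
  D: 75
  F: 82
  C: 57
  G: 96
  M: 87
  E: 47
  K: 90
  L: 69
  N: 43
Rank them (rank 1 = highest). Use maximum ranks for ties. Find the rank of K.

2

Sorted (descending): 96, 90, 87, 82, 75, 69, 69, 57, 47, 43
The 2 values of 69 occupy positions 6–7 → each gets rank 7.
K has value 90 → rank 2.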